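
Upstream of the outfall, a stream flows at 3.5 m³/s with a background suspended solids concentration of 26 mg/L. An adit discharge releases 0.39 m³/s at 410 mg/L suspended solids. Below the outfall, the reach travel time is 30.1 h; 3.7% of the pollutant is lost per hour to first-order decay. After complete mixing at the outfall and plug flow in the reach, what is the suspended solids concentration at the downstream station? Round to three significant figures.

Mixed concentration C = ΣQC/ΣQ = (3.500·26.00 + 0.3900·410.0) / 3.890 = 250.9/3.890 = 64.50 mg/L.
3.7%/h lost → k = −ln(1 − 0.037) = 0.03770 h⁻¹.
Decay over the reach: 64.50·exp(−kt) = 64.50·0.3215 = 20.73 mg/L.

20.7 mg/L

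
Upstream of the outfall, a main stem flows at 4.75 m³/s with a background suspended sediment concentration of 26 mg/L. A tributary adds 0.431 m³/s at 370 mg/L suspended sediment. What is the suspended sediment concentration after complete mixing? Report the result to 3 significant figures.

54.6 mg/L

Conservation of mass: C = (4.750·26.00 + 0.4310·370.0) / 5.181 = 283.0/5.181 = 54.62 mg/L.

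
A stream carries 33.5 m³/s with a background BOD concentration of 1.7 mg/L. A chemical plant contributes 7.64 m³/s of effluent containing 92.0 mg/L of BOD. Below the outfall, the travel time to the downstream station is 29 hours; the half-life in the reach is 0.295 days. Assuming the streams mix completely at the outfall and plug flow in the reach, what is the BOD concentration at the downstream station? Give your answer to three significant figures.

Mass balance: C = (33.50·1.700 + 7.640·92.00) / 41.14 = 759.8/41.14 = 18.47 mg/L.
Half-life 0.295 d → k = ln 2 / 0.295 = 2.350 d⁻¹.
First-order decay: C = 18.47·exp(−k·t) = 18.47·0.05847 = 1.080 mg/L.

1.08 mg/L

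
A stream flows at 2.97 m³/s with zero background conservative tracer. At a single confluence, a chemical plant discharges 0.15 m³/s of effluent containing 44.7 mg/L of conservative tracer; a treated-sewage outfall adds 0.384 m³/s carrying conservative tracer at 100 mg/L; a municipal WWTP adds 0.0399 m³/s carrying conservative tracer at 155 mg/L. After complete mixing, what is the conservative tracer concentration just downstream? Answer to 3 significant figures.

14.5 mg/L

Flow-weighted average: C = (2.970·0 + 0.1500·44.70 + 0.3840·100.0 + 0.03990·155.0) / 3.544 = 51.29/3.544 = 14.47 mg/L.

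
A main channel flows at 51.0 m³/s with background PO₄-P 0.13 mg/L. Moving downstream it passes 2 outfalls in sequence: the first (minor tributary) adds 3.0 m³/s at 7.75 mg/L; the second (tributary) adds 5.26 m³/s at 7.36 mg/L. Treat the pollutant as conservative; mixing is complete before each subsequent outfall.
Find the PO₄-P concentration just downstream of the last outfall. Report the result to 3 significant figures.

1.16 mg/L

After outfall 1: Q = 51.00 + 3.000 = 54.00 m³/s; C = (51.00·0.1300 + 3.000·7.750)/54.00 = 0.5533 mg/L.
After outfall 2: Q = 54.00 + 5.260 = 59.26 m³/s; C = (54.00·0.5533 + 5.260·7.360)/59.26 = 1.158 mg/L.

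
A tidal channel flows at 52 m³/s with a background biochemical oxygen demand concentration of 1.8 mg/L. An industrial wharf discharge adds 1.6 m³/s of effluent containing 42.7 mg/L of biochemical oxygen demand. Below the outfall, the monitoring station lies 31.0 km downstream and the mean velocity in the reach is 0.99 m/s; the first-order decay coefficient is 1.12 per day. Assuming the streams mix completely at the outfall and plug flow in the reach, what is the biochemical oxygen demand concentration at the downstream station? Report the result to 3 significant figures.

2.01 mg/L

After mixing, C = (52.00·1.800 + 1.600·42.70) / 53.60 = 161.9/53.60 = 3.021 mg/L.
Travel time t = 31.0·1000 / 0.99 = 31310 s = 8.698 h.
Applying C = C₀e^(−kt): 3.021 × 0.6664 = 2.013 mg/L.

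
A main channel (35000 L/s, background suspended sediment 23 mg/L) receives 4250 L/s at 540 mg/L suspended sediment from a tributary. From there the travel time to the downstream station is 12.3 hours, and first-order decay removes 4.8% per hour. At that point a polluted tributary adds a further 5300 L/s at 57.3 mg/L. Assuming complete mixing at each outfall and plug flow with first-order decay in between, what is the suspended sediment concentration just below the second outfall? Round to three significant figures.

Conservation of mass: C = (35000·23.00 + 4250·540.0) / 39250 = 3100000/39250 = 78.98 mg/L; combined flow 39250 L/s.
4.8%/h lost → k = −ln(1 − 0.048) = 0.04919 h⁻¹.
Applying C = C₀e^(−kt): 78.98 × 0.5461 = 43.13 mg/L.
Second outfall: C = (39250·43.13 + 5300·57.30)/44550 = 44.81 mg/L.

44.8 mg/L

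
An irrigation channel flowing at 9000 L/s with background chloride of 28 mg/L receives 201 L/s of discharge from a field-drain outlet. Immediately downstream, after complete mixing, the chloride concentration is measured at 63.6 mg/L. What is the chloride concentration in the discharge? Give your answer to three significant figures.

Mass balance: 9000·28.00 + 201.0·Cₑ = 9201·63.60
→ Cₑ = (9201·63.60 − 9000·28.00) / 201.0 = 1658 mg/L.

1660 mg/L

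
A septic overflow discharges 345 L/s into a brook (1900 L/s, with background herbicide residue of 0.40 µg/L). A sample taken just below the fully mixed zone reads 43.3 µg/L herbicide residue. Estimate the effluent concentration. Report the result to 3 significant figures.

280 µg/L

Mass balance: 1900·0.4000 + 345.0·Cₑ = 2245·43.30
→ Cₑ = (2245·43.30 − 1900·0.4000) / 345.0 = 279.6 µg/L.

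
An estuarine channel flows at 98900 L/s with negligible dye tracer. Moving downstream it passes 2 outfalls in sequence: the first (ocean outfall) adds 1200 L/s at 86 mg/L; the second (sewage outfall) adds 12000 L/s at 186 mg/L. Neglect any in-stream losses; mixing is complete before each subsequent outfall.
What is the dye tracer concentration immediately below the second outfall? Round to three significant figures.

20.8 mg/L

Below outfall 1: Q → 100100 L/s, C = (98900·0 + 1200·86.00)/100100 = 1.031 mg/L.
Below outfall 2: Q → 112100 L/s, C = (100100·1.031 + 12000·186.0)/112100 = 20.83 mg/L.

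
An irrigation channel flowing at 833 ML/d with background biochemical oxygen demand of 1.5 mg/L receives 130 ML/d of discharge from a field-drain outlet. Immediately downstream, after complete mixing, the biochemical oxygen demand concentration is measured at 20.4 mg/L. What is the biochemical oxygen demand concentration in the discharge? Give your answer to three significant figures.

Mass balance: 833.0·1.500 + 130.0·Cₑ = 963.0·20.40
→ Cₑ = (963.0·20.40 − 833.0·1.500) / 130.0 = 141.5 mg/L.

142 mg/L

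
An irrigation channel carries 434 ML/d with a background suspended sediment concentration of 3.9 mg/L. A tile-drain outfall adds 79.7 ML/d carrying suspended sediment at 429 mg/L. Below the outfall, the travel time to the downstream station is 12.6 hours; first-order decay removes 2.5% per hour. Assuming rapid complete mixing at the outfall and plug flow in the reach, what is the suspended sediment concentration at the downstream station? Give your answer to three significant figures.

50.8 mg/L

Flow-weighted average: C = (434.0·3.900 + 79.70·429.0) / 513.7 = 35880/513.7 = 69.85 mg/L.
2.5%/h lost → k = −ln(1 − 0.025) = 0.02532 h⁻¹.
First-order decay: C = 69.85·exp(−k·t) = 69.85·0.7269 = 50.77 mg/L.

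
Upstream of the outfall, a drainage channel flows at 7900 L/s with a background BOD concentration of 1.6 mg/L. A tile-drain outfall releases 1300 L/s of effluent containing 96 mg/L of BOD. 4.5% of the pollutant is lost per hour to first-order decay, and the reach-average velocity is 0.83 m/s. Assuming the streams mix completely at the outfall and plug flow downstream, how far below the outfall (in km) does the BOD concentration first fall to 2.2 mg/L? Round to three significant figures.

124 km

Mixed concentration C = ΣQC/ΣQ = (7900·1.600 + 1300·96.00) / 9200 = 137400/9200 = 14.94 mg/L.
4.5%/h lost → k = −ln(1 − 0.045) = 0.04604 h⁻¹.
Set 14.94·exp(−k·t) = 2.2 → t = ln(14.94/2.2)/k = 149800 s = 41.60 h.
Distance = v·t = 0.83·149800 = 124300 m = 124.3 km.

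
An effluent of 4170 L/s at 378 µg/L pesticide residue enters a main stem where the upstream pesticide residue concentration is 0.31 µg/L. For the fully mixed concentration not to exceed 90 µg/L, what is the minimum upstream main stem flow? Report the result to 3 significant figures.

13400 L/s

Set C_mix = 90: (Q·0.3100 + 4170·378.0) / (Q + 4170) = 90
→ Q = 4170·(378.0 − 90)/(90 − 0.3100) = 13390 L/s.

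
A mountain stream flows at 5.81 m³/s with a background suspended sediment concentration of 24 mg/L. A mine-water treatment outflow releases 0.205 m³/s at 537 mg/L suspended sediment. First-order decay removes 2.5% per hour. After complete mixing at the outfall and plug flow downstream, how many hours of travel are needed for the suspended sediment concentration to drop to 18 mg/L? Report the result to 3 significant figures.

Conservation of mass: C = (5.810·24.00 + 0.2050·537.0) / 6.015 = 249.5/6.015 = 41.48 mg/L.
2.5%/h lost → k = −ln(1 − 0.025) = 0.02532 h⁻¹.
41.48·exp(−k·t) = 18 → t = ln(41.48/18)/k = 118700 s = 32.98 h.

33.0 h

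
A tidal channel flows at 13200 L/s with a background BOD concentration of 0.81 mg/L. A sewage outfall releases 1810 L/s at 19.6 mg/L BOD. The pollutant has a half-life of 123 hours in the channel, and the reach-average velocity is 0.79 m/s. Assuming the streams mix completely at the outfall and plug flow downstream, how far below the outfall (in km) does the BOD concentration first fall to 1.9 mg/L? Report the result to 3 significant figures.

243 km

After mixing, C = (13200·0.8100 + 1810·19.60) / 15010 = 46170/15010 = 3.076 mg/L.
Half-life 123 h → k = ln 2 / 123 = 0.005635 h⁻¹ = 0.1352 d⁻¹.
Set 3.076·exp(−k·t) = 1.9 → t = ln(3.076/1.9)/k = 307700 s = 85.48 h.
Distance = v·t = 0.79·307700 = 243100 m = 243.1 km.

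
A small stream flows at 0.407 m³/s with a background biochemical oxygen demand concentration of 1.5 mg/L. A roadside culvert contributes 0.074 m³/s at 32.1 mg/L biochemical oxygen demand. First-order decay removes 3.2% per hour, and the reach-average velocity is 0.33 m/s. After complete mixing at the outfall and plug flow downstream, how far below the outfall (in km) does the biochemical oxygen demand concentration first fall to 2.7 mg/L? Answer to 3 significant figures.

Mass balance: C = (0.4070·1.500 + 0.07400·32.10) / 0.4810 = 2.986/0.4810 = 6.208 mg/L.
3.2%/h lost → k = −ln(1 − 0.032) = 0.03252 h⁻¹.
Set 6.208·exp(−k·t) = 2.7 → t = ln(6.208/2.7)/k = 92150 s = 25.60 h.
Distance = v·t = 0.33·92150 = 30410 m = 30.41 km.

30.4 km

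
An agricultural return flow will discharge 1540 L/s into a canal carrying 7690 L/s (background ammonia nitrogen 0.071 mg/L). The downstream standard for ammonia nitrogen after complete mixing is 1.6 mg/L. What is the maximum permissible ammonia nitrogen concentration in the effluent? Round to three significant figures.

9.24 mg/L

At the limit, (Qr·Cr + Qe·Cₑ)/(Qr + Qe) = 1.6:
Cₑ = (9230·1.6 − 7690·0.07100) / 1540 = 9.235 mg/L.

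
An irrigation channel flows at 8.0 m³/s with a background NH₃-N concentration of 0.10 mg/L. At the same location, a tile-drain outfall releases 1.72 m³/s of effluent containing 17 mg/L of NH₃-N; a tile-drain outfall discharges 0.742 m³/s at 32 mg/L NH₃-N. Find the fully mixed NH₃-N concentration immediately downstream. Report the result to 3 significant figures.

5.14 mg/L

Mass balance: C = (8.000·0.1000 + 1.720·17.00 + 0.7420·32.00) / 10.46 = 53.78/10.46 = 5.141 mg/L.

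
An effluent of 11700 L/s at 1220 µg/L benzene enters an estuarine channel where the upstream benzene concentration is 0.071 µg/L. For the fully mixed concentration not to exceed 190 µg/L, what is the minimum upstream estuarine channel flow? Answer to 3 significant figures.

Set C_mix = 190: (Q·0.07100 + 11700·1220) / (Q + 11700) = 190
→ Q = 11700·(1220 − 190)/(190 − 0.07100) = 63450 L/s.

63500 L/s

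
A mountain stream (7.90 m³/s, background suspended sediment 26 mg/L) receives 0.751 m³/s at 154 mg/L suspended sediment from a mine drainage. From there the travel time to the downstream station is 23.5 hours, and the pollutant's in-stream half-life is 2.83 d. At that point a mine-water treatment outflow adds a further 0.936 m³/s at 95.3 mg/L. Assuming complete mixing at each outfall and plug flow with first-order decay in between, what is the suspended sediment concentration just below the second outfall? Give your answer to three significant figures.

35.7 mg/L

Flow-weighted average: C = (7.900·26.00 + 0.7510·154.0) / 8.651 = 321.1/8.651 = 37.11 mg/L; combined flow 8.651 m³/s.
Half-life 2.83 d → k = ln 2 / 2.83 = 0.2449 d⁻¹.
Decay over the reach: 37.11·exp(−kt) = 37.11·0.7868 = 29.20 mg/L.
At the second outfall, C = (8.651·29.20 + 0.9360·95.30) / (8.651 + 0.9360) = 35.65 mg/L.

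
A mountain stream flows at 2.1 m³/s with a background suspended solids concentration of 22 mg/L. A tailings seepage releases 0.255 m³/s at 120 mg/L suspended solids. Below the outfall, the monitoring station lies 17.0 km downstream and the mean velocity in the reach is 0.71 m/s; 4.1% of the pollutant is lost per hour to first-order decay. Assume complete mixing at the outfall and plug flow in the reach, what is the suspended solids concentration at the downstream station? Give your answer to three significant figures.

24.7 mg/L

Mass balance: C = (2.100·22.00 + 0.2550·120.0) / 2.355 = 76.80/2.355 = 32.61 mg/L.
Travel time t = 17.0·1000 / 0.71 = 23940 s = 6.651 h.
4.1%/h lost → k = −ln(1 − 0.041) = 0.04186 h⁻¹.
First-order decay: C = 32.61·exp(−k·t) = 32.61·0.7570 = 24.69 mg/L.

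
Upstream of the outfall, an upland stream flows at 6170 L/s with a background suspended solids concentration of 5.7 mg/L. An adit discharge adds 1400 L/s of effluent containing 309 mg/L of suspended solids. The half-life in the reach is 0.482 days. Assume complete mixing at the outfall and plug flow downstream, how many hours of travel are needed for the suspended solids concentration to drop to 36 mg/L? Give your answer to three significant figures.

Conservation of mass: C = (6170·5.700 + 1400·309.0) / 7570 = 467800/7570 = 61.79 mg/L.
Half-life 0.482 d → k = ln 2 / 0.482 = 1.438 d⁻¹.
61.79·exp(−k·t) = 36 → t = ln(61.79/36)/k = 32460 s = 9.016 h.

9.02 h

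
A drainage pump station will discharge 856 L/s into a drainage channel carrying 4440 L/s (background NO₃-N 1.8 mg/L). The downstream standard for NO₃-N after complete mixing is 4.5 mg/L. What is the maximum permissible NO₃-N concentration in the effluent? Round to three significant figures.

At the limit, (Qr·Cr + Qe·Cₑ)/(Qr + Qe) = 4.5:
Cₑ = (5296·4.5 − 4440·1.800) / 856.0 = 18.50 mg/L.

18.5 mg/L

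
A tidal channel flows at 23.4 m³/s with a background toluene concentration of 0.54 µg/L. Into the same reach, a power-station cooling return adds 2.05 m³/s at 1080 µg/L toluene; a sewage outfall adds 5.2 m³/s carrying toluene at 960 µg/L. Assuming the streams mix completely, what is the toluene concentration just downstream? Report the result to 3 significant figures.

After mixing, C = (23.40·0.5400 + 2.050·1080 + 5.200·960.0) / 30.65 = 7219/30.65 = 235.5 µg/L.

236 µg/L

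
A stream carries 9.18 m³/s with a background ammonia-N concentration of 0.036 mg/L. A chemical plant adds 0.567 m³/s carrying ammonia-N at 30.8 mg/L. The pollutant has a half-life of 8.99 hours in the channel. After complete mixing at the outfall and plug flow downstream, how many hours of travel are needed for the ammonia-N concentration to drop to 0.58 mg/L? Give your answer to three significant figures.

14.9 h

Flow-weighted average: C = (9.180·0.03600 + 0.5670·30.80) / 9.747 = 17.79/9.747 = 1.826 mg/L.
Half-life 8.99 h → k = ln 2 / 8.99 = 0.07710 h⁻¹ = 1.850 d⁻¹.
1.826·exp(−k·t) = 0.58 → t = ln(1.826/0.58)/k = 53540 s = 14.87 h.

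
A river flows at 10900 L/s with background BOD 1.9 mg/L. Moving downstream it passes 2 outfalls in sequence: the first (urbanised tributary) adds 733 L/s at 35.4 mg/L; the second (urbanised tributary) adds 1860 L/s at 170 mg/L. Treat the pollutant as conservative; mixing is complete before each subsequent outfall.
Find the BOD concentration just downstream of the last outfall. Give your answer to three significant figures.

Below outfall 1: Q → 11630 L/s, C = (10900·1.900 + 733.0·35.40)/11630 = 4.011 mg/L.
Below outfall 2: Q → 13490 L/s, C = (11630·4.011 + 1860·170.0)/13490 = 26.89 mg/L.

26.9 mg/L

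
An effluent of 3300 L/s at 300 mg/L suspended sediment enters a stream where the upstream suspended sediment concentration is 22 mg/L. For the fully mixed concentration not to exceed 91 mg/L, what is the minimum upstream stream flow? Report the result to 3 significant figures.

Set C_mix = 91: (Q·22.00 + 3300·300.0) / (Q + 3300) = 91
→ Q = 3300·(300.0 − 91)/(91 − 22.00) = 9996 L/s.

10000 L/s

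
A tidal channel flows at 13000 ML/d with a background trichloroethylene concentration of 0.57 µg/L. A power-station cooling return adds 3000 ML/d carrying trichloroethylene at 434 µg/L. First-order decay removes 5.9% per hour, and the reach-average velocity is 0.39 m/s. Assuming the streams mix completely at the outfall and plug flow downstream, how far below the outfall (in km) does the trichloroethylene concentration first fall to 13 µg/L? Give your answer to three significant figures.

42.5 km

Mass balance: C = (13000·0.5700 + 3000·434.0) / 16000 = 1309000/16000 = 81.84 µg/L.
5.9%/h lost → k = −ln(1 − 0.059) = 0.06081 h⁻¹.
Set 81.84·exp(−k·t) = 13 → t = ln(81.84/13)/k = 108900 s = 30.25 h.
Distance = v·t = 0.39·108900 = 42480 m = 42.48 km.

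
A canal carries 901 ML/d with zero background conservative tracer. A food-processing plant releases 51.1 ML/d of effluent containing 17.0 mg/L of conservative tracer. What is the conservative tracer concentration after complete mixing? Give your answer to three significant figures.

0.912 mg/L

Mass balance: C = (901.0·0 + 51.10·17.00) / 952.1 = 868.7/952.1 = 0.9124 mg/L.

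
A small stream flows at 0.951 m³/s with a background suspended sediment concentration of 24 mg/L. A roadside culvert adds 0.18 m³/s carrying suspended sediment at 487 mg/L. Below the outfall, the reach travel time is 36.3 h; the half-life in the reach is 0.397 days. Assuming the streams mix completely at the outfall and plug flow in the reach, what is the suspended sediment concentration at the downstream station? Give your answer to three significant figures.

Mixed concentration C = ΣQC/ΣQ = (0.9510·24.00 + 0.1800·487.0) / 1.131 = 110.5/1.131 = 97.69 mg/L.
Half-life 0.397 d → k = ln 2 / 0.397 = 1.746 d⁻¹.
First-order decay: C = 97.69·exp(−k·t) = 97.69·0.07131 = 6.966 mg/L.

6.97 mg/L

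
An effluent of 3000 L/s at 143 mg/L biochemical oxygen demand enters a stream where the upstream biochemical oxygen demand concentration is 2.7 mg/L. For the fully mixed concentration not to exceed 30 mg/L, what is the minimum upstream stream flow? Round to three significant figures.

12400 L/s

Set C_mix = 30: (Q·2.700 + 3000·143.0) / (Q + 3000) = 30
→ Q = 3000·(143.0 − 30)/(30 − 2.700) = 12420 L/s.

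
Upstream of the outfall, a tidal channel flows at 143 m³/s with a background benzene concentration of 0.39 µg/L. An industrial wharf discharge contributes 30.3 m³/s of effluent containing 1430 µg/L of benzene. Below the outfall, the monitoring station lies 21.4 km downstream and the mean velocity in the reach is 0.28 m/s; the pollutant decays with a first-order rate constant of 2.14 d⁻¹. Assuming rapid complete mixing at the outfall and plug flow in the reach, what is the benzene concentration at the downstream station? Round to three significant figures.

37.7 µg/L

Flow-weighted average: C = (143.0·0.3900 + 30.30·1430) / 173.3 = 43380/173.3 = 250.3 µg/L.
Travel time t = 21.4·1000 / 0.28 = 76430 s = 21.23 h.
Decay over the reach: 250.3·exp(−kt) = 250.3·0.1506 = 37.71 µg/L.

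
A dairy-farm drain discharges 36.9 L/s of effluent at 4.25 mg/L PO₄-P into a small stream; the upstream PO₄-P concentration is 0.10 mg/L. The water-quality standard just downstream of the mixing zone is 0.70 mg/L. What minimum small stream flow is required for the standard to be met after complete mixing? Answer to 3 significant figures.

Set C_mix = 0.70: (Q·0.1000 + 36.90·4.250) / (Q + 36.90) = 0.70
→ Q = 36.90·(4.250 − 0.70)/(0.70 − 0.1000) = 218.3 L/s.

218 L/s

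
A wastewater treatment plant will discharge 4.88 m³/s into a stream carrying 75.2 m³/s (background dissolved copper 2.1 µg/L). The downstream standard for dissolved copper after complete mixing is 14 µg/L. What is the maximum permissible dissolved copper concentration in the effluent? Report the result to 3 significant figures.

197 µg/L

At the limit, (Qr·Cr + Qe·Cₑ)/(Qr + Qe) = 14:
Cₑ = (80.08·14 − 75.20·2.100) / 4.880 = 197.4 µg/L.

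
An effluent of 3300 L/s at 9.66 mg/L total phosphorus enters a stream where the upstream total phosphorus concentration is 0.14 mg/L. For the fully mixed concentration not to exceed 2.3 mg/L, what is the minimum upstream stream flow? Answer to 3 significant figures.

11200 L/s

Set C_mix = 2.3: (Q·0.1400 + 3300·9.660) / (Q + 3300) = 2.3
→ Q = 3300·(9.660 − 2.3)/(2.3 − 0.1400) = 11240 L/s.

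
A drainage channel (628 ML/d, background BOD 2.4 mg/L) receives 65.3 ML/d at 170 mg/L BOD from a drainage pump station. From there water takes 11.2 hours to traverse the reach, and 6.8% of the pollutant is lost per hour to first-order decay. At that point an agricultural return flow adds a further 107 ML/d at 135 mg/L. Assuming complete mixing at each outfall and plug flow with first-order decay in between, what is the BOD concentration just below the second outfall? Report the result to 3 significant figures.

25.2 mg/L

After mixing, C = (628.0·2.400 + 65.30·170.0) / 693.3 = 12610/693.3 = 18.19 mg/L; combined flow 693.3 ML/d.
6.8%/h lost → k = −ln(1 − 0.068) = 0.07042 h⁻¹.
After decay, C = 18.19 × e^(−kt) = 18.19 × 0.4544 = 8.264 mg/L.
Second outfall: C = (693.3·8.264 + 107.0·135.0)/800.3 = 25.21 mg/L.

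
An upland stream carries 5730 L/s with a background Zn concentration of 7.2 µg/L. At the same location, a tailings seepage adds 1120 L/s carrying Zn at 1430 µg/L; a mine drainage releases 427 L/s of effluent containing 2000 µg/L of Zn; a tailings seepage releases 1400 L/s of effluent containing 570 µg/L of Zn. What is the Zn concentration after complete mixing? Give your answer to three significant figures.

380 µg/L

Flow-weighted average: C = (5730·7.200 + 1120·1430 + 427.0·2000 + 1400·570.0) / 8677 = 3295000/8677 = 379.7 µg/L.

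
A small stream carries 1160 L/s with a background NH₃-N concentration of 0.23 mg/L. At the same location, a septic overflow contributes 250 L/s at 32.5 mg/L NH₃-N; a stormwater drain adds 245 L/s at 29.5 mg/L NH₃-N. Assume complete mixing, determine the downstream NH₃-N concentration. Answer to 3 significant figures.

Flow-weighted average: C = (1160·0.2300 + 250.0·32.50 + 245.0·29.50) / 1655 = 15620/1655 = 9.438 mg/L.

9.44 mg/L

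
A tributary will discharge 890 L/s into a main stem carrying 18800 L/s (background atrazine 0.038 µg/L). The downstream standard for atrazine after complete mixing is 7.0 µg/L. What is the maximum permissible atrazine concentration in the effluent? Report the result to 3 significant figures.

154 µg/L

At the limit, (Qr·Cr + Qe·Cₑ)/(Qr + Qe) = 7.0:
Cₑ = (19690·7.0 − 18800·0.03800) / 890.0 = 154.1 µg/L.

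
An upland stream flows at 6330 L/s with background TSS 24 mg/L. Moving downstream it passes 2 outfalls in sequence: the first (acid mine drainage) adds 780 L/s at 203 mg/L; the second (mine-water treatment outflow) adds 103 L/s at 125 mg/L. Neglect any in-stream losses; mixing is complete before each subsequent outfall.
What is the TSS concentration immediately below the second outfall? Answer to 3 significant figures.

Below outfall 1: Q → 7110 L/s, C = (6330·24.00 + 780.0·203.0)/7110 = 43.64 mg/L.
Below outfall 2: Q → 7213 L/s, C = (7110·43.64 + 103.0·125.0)/7213 = 44.80 mg/L.

44.8 mg/L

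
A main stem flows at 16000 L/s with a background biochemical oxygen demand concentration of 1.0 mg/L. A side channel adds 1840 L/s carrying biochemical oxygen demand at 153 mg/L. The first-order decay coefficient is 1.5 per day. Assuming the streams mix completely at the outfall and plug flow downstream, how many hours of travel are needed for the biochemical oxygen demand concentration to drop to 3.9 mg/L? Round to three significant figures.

Mass balance: C = (16000·1.000 + 1840·153.0) / 17840 = 297500/17840 = 16.68 mg/L.
16.68·exp(−k·t) = 3.9 → t = ln(16.68/3.9)/k = 83700 s = 23.25 h.

23.2 h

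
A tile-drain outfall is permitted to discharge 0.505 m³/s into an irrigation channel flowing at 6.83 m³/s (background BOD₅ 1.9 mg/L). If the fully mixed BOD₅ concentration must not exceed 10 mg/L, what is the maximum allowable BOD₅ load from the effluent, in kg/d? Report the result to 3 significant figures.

5220 kg/d

Mass balance at the limit: 6.830·1.900 + 0.5050·Cₑ = 7.335·10 → Cₑ = 119.6 mg/L.
Load = 0.5050 m³/s × 119.6 g/m³ × 86 400 s/d = 5216 kg/d.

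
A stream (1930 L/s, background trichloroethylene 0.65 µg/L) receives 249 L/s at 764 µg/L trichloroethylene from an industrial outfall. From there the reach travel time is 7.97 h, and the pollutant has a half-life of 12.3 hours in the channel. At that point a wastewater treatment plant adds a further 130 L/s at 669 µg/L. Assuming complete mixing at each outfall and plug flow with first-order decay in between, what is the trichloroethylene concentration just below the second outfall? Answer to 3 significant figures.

90.6 µg/L

After mixing, C = (1930·0.6500 + 249.0·764.0) / 2179 = 191500/2179 = 87.88 µg/L; combined flow 2179 L/s.
Half-life 12.3 h → k = ln 2 / 12.3 = 0.05635 h⁻¹ = 1.352 d⁻¹.
After decay, C = 87.88 × e^(−kt) = 87.88 × 0.6382 = 56.08 µg/L.
Second outfall: C = (2179·56.08 + 130.0·669.0)/2309 = 90.59 µg/L.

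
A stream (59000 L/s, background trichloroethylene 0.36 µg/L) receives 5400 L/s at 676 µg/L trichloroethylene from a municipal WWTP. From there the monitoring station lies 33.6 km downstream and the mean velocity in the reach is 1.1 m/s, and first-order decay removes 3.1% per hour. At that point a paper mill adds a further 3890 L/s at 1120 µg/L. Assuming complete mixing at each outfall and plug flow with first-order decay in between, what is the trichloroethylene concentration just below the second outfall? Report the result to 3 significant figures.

Mixed concentration C = ΣQC/ΣQ = (59000·0.3600 + 5400·676.0) / 64400 = 3672000/64400 = 57.01 µg/L; combined flow 64400 L/s.
Travel time t = 33.6·1000 / 1.1 = 30550 s = 8.485 h.
3.1%/h lost → k = −ln(1 − 0.031) = 0.03149 h⁻¹.
After decay, C = 57.01 × e^(−kt) = 57.01 × 0.7655 = 43.64 µg/L.
At the second outfall, C = (64400·43.64 + 3890·1120) / (64400 + 3890) = 105.0 µg/L.

105 µg/L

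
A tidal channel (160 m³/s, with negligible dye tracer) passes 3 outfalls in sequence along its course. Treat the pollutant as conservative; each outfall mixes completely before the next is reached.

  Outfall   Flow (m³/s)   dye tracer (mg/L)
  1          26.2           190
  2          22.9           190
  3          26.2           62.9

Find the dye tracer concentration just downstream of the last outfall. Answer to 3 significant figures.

Outfall 1: combined Q = 186.2 m³/s; C = (160.0·0 + 26.20·190.0)/186.2 = 26.73 mg/L.
Outfall 2: combined Q = 209.1 m³/s; C = (186.2·26.73 + 22.90·190.0)/209.1 = 44.62 mg/L.
Outfall 3: combined Q = 235.3 m³/s; C = (209.1·44.62 + 26.20·62.90)/235.3 = 46.65 mg/L.

46.7 mg/L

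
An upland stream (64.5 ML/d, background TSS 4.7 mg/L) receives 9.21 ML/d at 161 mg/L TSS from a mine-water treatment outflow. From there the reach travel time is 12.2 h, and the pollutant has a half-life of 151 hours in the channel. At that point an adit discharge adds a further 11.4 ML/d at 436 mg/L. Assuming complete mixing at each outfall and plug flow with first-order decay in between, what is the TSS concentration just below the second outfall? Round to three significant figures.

Mixed concentration C = ΣQC/ΣQ = (64.50·4.700 + 9.210·161.0) / 73.71 = 1786/73.71 = 24.23 mg/L; combined flow 73.71 ML/d.
Half-life 151 h → k = ln 2 / 151 = 0.004590 h⁻¹ = 0.1102 d⁻¹.
After decay, C = 24.23 × e^(−kt) = 24.23 × 0.9455 = 22.91 mg/L.
Second outfall: C = (73.71·22.91 + 11.40·436.0)/85.11 = 78.24 mg/L.

78.2 mg/L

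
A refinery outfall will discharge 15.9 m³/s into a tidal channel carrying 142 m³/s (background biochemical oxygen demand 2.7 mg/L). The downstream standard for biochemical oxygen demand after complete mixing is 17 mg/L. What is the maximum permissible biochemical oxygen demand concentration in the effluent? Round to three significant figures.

145 mg/L

At the limit, (Qr·Cr + Qe·Cₑ)/(Qr + Qe) = 17:
Cₑ = (157.9·17 − 142.0·2.700) / 15.90 = 144.7 mg/L.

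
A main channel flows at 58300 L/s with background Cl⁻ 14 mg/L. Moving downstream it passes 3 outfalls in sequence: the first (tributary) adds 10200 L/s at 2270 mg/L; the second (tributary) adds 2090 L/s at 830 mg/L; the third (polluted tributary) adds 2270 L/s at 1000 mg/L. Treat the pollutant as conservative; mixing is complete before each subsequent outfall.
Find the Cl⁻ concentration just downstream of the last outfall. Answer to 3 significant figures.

384 mg/L

Below outfall 1: Q → 68500 L/s, C = (58300·14.00 + 10200·2270)/68500 = 349.9 mg/L.
Below outfall 2: Q → 70590 L/s, C = (68500·349.9 + 2090·830.0)/70590 = 364.1 mg/L.
Below outfall 3: Q → 72860 L/s, C = (70590·364.1 + 2270·1000)/72860 = 384.0 mg/L.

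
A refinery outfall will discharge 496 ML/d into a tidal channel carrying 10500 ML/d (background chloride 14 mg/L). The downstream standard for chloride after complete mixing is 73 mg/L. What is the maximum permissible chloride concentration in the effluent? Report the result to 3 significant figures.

1320 mg/L

At the limit, (Qr·Cr + Qe·Cₑ)/(Qr + Qe) = 73:
Cₑ = (11000·73 − 10500·14.00) / 496.0 = 1322 mg/L.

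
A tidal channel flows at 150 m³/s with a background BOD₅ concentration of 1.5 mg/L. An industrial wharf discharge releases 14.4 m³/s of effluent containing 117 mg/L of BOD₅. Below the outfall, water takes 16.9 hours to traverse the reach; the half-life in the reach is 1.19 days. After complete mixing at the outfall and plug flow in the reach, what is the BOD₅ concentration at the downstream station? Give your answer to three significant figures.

After mixing, C = (150.0·1.500 + 14.40·117.0) / 164.4 = 1910/164.4 = 11.62 mg/L.
Half-life 1.19 d → k = ln 2 / 1.19 = 0.5825 d⁻¹.
First-order decay: C = 11.62·exp(−k·t) = 11.62·0.6635 = 7.708 mg/L.

7.71 mg/L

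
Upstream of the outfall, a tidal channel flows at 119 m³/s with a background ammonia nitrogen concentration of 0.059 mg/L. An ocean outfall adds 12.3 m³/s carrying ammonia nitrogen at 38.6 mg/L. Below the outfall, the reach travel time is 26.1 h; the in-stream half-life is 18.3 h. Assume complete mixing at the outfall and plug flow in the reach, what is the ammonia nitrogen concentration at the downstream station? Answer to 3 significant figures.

1.37 mg/L

Mass balance: C = (119.0·0.05900 + 12.30·38.60) / 131.3 = 481.8/131.3 = 3.669 mg/L.
Half-life 18.3 h → k = ln 2 / 18.3 = 0.03788 h⁻¹ = 0.9090 d⁻¹.
Applying C = C₀e^(−kt): 3.669 × 0.3721 = 1.365 mg/L.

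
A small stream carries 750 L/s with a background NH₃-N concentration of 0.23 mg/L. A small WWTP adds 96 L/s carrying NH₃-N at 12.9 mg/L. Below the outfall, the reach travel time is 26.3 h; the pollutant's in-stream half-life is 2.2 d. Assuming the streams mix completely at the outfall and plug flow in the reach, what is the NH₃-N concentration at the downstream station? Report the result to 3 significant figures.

Mass balance: C = (750.0·0.2300 + 96.00·12.90) / 846.0 = 1411/846.0 = 1.668 mg/L.
Half-life 2.2 d → k = ln 2 / 2.2 = 0.3151 d⁻¹.
First-order decay: C = 1.668·exp(−k·t) = 1.668·0.7080 = 1.181 mg/L.

1.18 mg/L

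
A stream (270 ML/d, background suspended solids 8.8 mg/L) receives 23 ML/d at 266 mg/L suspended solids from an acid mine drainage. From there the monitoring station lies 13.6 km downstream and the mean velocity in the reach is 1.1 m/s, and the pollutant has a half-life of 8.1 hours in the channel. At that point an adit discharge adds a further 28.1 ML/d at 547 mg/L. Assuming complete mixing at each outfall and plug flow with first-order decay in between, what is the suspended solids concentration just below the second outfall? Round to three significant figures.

Flow-weighted average: C = (270.0·8.800 + 23.00·266.0) / 293.0 = 8494/293.0 = 28.99 mg/L; combined flow 293.0 ML/d.
Travel time t = 13.6·1000 / 1.1 = 12360 s = 3.434 h.
Half-life 8.1 h → k = ln 2 / 8.1 = 0.08557 h⁻¹ = 2.054 d⁻¹.
Applying C = C₀e^(−kt): 28.99 × 0.7454 = 21.61 mg/L.
Second outfall: C = (293.0·21.61 + 28.10·547.0)/321.1 = 67.59 mg/L.

67.6 mg/L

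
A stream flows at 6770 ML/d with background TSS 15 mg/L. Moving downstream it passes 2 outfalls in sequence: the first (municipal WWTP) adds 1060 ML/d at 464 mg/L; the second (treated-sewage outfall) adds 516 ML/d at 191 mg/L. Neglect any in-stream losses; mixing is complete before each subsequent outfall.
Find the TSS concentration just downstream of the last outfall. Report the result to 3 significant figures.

Below outfall 1: Q → 7830 ML/d, C = (6770·15.00 + 1060·464.0)/7830 = 75.78 mg/L.
Below outfall 2: Q → 8346 ML/d, C = (7830·75.78 + 516.0·191.0)/8346 = 82.91 mg/L.

82.9 mg/L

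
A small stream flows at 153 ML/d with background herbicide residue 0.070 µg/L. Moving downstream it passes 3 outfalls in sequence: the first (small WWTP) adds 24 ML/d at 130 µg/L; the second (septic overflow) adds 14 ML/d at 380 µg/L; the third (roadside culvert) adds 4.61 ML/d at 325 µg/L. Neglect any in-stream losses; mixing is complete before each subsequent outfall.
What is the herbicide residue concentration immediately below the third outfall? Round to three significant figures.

50.9 µg/L

Outfall 1: combined Q = 177.0 ML/d; C = (153.0·0.07000 + 24.00·130.0)/177.0 = 17.69 µg/L.
Outfall 2: combined Q = 191.0 ML/d; C = (177.0·17.69 + 14.00·380.0)/191.0 = 44.24 µg/L.
Outfall 3: combined Q = 195.6 ML/d; C = (191.0·44.24 + 4.610·325.0)/195.6 = 50.86 µg/L.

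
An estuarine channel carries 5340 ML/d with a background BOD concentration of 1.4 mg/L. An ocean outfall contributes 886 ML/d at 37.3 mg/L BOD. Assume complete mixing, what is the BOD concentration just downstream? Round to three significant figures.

Mixed concentration C = ΣQC/ΣQ = (5340·1.400 + 886.0·37.30) / 6226 = 40520/6226 = 6.509 mg/L.

6.51 mg/L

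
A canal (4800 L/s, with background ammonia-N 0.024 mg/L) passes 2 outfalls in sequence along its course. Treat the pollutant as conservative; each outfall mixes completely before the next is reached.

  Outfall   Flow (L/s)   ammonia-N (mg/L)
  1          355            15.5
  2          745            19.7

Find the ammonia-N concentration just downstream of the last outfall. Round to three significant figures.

Below outfall 1: Q → 5155 L/s, C = (4800·0.02400 + 355.0·15.50)/5155 = 1.090 mg/L.
Below outfall 2: Q → 5900 L/s, C = (5155·1.090 + 745.0·19.70)/5900 = 3.440 mg/L.

3.44 mg/L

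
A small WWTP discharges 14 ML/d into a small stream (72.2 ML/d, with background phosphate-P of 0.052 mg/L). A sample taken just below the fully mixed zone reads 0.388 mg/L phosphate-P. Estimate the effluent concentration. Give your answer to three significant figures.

2.12 mg/L

Mass balance: 72.20·0.05200 + 14.00·Cₑ = 86.20·0.3880
→ Cₑ = (86.20·0.3880 − 72.20·0.05200) / 14.00 = 2.121 mg/L.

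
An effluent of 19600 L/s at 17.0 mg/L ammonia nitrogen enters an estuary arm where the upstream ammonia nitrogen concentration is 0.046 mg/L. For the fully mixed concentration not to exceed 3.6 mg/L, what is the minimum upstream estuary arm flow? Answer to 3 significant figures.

73900 L/s

Set C_mix = 3.6: (Q·0.04600 + 19600·17.00) / (Q + 19600) = 3.6
→ Q = 19600·(17.00 − 3.6)/(3.6 − 0.04600) = 73900 L/s.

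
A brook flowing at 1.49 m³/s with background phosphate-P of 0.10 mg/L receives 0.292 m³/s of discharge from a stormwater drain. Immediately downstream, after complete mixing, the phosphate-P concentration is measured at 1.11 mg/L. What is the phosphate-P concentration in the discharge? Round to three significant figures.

6.26 mg/L

Mass balance: 1.490·0.1000 + 0.2920·Cₑ = 1.782·1.110
→ Cₑ = (1.782·1.110 − 1.490·0.1000) / 0.2920 = 6.264 mg/L.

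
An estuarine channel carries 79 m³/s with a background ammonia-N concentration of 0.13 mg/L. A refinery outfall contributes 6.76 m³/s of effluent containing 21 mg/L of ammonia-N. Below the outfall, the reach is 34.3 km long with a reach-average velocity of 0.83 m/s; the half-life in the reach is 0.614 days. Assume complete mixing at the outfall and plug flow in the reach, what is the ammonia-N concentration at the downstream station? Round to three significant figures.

Mixed concentration C = ΣQC/ΣQ = (79.00·0.1300 + 6.760·21.00) / 85.76 = 152.2/85.76 = 1.775 mg/L.
Travel time t = 34.3·1000 / 0.83 = 41330 s = 11.48 h.
Half-life 0.614 d → k = ln 2 / 0.614 = 1.129 d⁻¹.
First-order decay: C = 1.775·exp(−k·t) = 1.775·0.5828 = 1.034 mg/L.

1.03 mg/L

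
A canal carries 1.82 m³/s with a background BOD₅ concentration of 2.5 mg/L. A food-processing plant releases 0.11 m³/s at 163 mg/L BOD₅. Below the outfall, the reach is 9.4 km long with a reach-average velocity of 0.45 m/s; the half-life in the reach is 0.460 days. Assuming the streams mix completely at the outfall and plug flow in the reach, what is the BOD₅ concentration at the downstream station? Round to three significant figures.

After mixing, C = (1.820·2.500 + 0.1100·163.0) / 1.930 = 22.48/1.930 = 11.65 mg/L.
Travel time t = 9.4·1000 / 0.45 = 20890 s = 5.802 h.
Half-life 0.460 d → k = ln 2 / 0.460 = 1.507 d⁻¹.
Applying C = C₀e^(−kt): 11.65 × 0.6947 = 8.091 mg/L.

8.09 mg/L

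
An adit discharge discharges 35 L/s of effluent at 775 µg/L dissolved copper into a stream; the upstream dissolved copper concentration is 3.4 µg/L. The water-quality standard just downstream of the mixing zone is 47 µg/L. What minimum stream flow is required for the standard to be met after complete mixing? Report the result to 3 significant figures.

Set C_mix = 47: (Q·3.400 + 35.00·775.0) / (Q + 35.00) = 47
→ Q = 35.00·(775.0 − 47)/(47 − 3.400) = 584.4 L/s.

584 L/s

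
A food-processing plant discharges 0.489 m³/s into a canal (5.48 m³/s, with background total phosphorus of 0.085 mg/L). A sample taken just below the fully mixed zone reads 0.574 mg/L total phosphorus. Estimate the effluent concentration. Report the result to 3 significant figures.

Mass balance: 5.480·0.08500 + 0.4890·Cₑ = 5.969·0.5740
→ Cₑ = (5.969·0.5740 − 5.480·0.08500) / 0.4890 = 6.054 mg/L.

6.05 mg/L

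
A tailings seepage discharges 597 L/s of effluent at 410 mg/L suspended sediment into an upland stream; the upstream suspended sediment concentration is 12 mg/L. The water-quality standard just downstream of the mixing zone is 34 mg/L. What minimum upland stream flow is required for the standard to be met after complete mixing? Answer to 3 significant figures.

Set C_mix = 34: (Q·12.00 + 597.0·410.0) / (Q + 597.0) = 34
→ Q = 597.0·(410.0 − 34)/(34 − 12.00) = 10200 L/s.

10200 L/s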